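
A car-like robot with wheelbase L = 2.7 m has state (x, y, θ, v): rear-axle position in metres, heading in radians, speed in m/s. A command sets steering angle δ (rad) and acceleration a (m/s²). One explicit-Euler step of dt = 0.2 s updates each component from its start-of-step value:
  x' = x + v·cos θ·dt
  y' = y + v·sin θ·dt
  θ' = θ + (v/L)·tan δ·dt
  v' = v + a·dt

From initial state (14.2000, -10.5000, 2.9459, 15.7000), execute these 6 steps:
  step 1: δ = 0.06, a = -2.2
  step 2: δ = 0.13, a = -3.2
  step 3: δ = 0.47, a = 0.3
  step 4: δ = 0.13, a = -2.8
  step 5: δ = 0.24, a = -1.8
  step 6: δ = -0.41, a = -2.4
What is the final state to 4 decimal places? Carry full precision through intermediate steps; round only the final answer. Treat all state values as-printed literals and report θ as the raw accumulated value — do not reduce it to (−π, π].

(-0.9889, -15.2802, 3.6688, 13.2800)

after step 1 (δ=0.06, a=-2.2): (11.119932, -9.889440, 3.015762, 15.260000)
after step 2 (δ=0.13, a=-3.2): (8.092062, -9.506416, 3.163543, 14.620000)
after step 3 (δ=0.47, a=0.3): (5.168767, -9.570594, 3.713651, 14.680000)
after step 4 (δ=0.13, a=-2.8): (2.700213, -11.160040, 3.855816, 14.120000)
after step 5 (δ=0.24, a=-1.8): (0.566393, -13.009847, 4.111772, 13.760000)
after step 6 (δ=-0.41, a=-2.4): (-0.988905, -15.280211, 3.668770, 13.280000)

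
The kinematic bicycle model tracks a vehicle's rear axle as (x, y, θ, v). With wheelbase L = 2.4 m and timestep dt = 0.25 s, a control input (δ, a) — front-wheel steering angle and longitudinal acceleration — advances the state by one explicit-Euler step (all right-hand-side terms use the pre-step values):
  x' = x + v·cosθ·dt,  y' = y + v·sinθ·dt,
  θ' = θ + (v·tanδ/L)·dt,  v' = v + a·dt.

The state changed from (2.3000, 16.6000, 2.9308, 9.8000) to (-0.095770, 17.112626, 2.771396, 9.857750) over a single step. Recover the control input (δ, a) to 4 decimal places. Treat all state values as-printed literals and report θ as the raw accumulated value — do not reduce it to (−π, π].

a = (v'−v)/dt = (0.057750)/0.25 = 0.2310
Δθ = θ'−θ = -0.159404;  (v·dt/L) = 9.8000·0.25/2.4 = 1.020833
tan δ = Δθ·L/(v·dt) = -0.156151  →  δ = -0.1549

δ = -0.1549, a = 0.2310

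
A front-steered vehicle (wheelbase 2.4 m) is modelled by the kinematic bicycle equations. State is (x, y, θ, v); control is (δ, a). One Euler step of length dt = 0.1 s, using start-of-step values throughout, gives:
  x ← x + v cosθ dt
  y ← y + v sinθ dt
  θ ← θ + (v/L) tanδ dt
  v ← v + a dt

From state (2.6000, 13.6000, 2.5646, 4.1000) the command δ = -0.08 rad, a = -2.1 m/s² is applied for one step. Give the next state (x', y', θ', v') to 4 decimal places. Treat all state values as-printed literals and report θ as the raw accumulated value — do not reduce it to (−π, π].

x' = 2.6000 + 4.1000·cos(2.5646)·0.1 = 2.2564
y' = 13.6000 + 4.1000·sin(2.5646)·0.1 = 13.8237
θ' = 2.5646 + (4.1000/2.4)·tan(-0.08)·0.1 = 2.5509
v' = 4.1000 − 2.1000·0.1 = 3.8900

(2.2564, 13.8237, 2.5509, 3.8900)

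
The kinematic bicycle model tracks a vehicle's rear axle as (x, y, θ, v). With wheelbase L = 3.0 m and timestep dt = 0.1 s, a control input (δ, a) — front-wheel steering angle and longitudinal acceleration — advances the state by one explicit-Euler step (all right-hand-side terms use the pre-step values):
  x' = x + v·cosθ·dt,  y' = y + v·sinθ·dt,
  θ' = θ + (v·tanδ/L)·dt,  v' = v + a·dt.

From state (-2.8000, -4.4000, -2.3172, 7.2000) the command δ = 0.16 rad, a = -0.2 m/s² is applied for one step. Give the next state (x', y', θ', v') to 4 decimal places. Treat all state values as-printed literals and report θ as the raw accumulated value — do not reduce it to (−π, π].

x' = -2.8000 + 7.2000·cos(-2.3172)·0.1 = -3.2889
y' = -4.4000 + 7.2000·sin(-2.3172)·0.1 = -4.9286
θ' = -2.3172 + (7.2000/3.0)·tan(0.16)·0.1 = -2.2785
v' = 7.2000 − 0.2000·0.1 = 7.1800

(-3.2889, -4.9286, -2.2785, 7.1800)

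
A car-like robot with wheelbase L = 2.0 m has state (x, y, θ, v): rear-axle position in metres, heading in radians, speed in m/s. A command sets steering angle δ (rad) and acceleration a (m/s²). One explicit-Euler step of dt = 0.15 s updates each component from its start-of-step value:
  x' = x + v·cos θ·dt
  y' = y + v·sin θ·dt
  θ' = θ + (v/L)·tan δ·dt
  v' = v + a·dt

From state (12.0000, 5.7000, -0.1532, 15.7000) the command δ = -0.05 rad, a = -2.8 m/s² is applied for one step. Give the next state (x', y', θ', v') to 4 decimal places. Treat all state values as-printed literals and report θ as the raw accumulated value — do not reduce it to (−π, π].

x' = 12.0000 + 15.7000·cos(-0.1532)·0.15 = 14.3274
y' = 5.7000 + 15.7000·sin(-0.1532)·0.15 = 5.3406
θ' = -0.1532 + (15.7000/2.0)·tan(-0.05)·0.15 = -0.2121
v' = 15.7000 − 2.8000·0.15 = 15.2800

(14.3274, 5.3406, -0.2121, 15.2800)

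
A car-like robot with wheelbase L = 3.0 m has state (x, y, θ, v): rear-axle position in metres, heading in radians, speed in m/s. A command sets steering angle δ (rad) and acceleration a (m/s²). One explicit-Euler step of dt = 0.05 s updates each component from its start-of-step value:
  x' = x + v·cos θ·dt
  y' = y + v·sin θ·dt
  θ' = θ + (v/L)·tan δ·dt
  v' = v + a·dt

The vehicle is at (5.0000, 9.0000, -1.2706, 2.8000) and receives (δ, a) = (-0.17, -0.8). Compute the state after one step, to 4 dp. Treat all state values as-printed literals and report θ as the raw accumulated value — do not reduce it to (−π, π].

(5.0414, 8.8663, -1.2786, 2.7600)

x' = 5.0000 + 2.8000·cos(-1.2706)·0.05 = 5.0414
y' = 9.0000 + 2.8000·sin(-1.2706)·0.05 = 8.8663
θ' = -1.2706 + (2.8000/3.0)·tan(-0.17)·0.05 = -1.2786
v' = 2.8000 − 0.8000·0.05 = 2.7600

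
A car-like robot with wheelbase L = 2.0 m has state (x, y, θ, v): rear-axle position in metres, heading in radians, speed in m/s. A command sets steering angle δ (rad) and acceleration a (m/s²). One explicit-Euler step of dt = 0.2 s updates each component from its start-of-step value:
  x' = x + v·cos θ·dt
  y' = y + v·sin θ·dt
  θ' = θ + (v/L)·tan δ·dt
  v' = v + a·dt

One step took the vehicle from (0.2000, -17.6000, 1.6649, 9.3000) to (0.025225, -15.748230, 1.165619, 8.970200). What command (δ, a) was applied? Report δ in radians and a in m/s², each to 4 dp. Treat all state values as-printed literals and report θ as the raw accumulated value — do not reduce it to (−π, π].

δ = -0.4927, a = -1.6490

a = (v'−v)/dt = (-0.329800)/0.2 = -1.6490
Δθ = θ'−θ = -0.499281;  (v·dt/L) = 9.3000·0.2/2.0 = 0.930000
tan δ = Δθ·L/(v·dt) = -0.536861  →  δ = -0.4927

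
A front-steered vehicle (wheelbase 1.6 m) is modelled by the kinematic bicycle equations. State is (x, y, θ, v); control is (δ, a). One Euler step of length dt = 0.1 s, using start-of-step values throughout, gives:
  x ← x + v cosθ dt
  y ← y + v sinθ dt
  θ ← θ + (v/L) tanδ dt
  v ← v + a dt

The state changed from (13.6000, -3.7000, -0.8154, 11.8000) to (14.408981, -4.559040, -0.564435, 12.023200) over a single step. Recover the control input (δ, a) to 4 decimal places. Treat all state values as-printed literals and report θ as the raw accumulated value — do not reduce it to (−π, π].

δ = 0.3280, a = 2.2320

a = (v'−v)/dt = (0.223200)/0.1 = 2.2320
Δθ = θ'−θ = 0.250965;  (v·dt/L) = 11.8000·0.1/1.6 = 0.737500
tan δ = Δθ·L/(v·dt) = 0.340292  →  δ = 0.3280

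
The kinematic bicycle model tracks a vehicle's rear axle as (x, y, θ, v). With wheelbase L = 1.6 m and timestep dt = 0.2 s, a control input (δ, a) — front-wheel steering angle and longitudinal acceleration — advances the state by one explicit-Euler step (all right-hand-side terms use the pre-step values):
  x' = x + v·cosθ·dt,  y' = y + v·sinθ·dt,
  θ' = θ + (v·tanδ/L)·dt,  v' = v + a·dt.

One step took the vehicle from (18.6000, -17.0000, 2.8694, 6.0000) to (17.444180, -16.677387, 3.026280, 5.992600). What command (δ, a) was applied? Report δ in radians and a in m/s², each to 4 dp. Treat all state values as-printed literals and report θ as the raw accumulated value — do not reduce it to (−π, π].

δ = 0.2062, a = -0.0370

a = (v'−v)/dt = (-0.007400)/0.2 = -0.0370
Δθ = θ'−θ = 0.156880;  (v·dt/L) = 6.0000·0.2/1.6 = 0.750000
tan δ = Δθ·L/(v·dt) = 0.209173  →  δ = 0.2062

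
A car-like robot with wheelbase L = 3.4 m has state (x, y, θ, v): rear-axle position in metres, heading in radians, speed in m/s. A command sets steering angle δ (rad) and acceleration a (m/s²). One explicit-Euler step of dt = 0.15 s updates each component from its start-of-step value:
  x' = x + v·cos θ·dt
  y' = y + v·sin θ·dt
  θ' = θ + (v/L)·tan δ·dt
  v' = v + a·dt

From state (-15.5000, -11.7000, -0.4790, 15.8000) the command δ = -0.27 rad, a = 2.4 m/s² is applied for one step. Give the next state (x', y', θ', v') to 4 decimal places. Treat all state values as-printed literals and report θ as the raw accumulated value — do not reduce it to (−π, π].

x' = -15.5000 + 15.8000·cos(-0.4790)·0.15 = -13.3967
y' = -11.7000 + 15.8000·sin(-0.4790)·0.15 = -12.7923
θ' = -0.4790 + (15.8000/3.4)·tan(-0.27)·0.15 = -0.6719
v' = 15.8000 + 2.4000·0.15 = 16.1600

(-13.3967, -12.7923, -0.6719, 16.1600)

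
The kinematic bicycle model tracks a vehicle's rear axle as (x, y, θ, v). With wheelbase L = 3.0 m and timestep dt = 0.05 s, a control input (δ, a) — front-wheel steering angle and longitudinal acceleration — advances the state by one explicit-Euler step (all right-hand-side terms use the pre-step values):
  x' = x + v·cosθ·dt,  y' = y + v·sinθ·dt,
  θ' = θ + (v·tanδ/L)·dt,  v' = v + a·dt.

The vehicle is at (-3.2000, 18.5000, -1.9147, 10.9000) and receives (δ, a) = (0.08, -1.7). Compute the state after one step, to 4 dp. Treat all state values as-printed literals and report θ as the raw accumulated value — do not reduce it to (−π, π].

(-3.3838, 17.9869, -1.9001, 10.8150)

x' = -3.2000 + 10.9000·cos(-1.9147)·0.05 = -3.3838
y' = 18.5000 + 10.9000·sin(-1.9147)·0.05 = 17.9869
θ' = -1.9147 + (10.9000/3.0)·tan(0.08)·0.05 = -1.9001
v' = 10.9000 − 1.7000·0.05 = 10.8150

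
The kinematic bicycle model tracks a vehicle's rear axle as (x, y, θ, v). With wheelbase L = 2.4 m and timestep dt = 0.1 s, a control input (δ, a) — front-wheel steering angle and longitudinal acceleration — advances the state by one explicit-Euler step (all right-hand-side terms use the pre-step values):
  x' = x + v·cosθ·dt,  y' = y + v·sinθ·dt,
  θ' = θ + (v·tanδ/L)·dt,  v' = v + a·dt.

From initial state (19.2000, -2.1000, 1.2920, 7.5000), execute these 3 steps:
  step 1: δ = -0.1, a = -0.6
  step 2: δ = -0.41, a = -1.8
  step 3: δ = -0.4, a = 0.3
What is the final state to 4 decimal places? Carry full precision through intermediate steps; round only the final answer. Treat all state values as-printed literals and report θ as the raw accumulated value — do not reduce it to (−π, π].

after step 1 (δ=-0.1, a=-0.6): (19.406399, -1.378959, 1.260645, 7.440000)
after step 2 (δ=-0.41, a=-1.8): (19.633470, -0.670458, 1.125910, 7.260000)
after step 3 (δ=-0.4, a=0.3): (19.945908, -0.015127, 0.998015, 7.290000)

(19.9459, -0.0151, 0.9980, 7.2900)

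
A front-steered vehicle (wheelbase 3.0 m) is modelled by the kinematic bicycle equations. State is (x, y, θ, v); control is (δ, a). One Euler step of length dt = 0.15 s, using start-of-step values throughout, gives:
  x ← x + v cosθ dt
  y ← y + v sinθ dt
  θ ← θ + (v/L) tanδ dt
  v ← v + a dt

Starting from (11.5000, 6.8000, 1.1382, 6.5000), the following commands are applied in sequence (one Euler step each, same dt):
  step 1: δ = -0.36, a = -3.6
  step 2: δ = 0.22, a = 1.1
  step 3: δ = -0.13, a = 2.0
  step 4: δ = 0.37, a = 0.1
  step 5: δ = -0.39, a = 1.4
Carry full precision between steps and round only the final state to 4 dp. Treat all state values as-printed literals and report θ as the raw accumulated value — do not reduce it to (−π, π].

(13.6761, 10.9771, 1.0347, 6.6500)

after step 1 (δ=-0.36, a=-3.6): (11.908749, 7.685183, 1.015869, 5.960000)
after step 2 (δ=0.22, a=1.1): (12.379781, 8.445029, 1.082508, 6.125000)
after step 3 (δ=-0.13, a=2.0): (12.810780, 9.256411, 1.042469, 6.425000)
after step 4 (δ=0.37, a=0.1): (13.296596, 10.088755, 1.167070, 6.440000)
after step 5 (δ=-0.39, a=1.4): (13.676087, 10.977092, 1.034711, 6.650000)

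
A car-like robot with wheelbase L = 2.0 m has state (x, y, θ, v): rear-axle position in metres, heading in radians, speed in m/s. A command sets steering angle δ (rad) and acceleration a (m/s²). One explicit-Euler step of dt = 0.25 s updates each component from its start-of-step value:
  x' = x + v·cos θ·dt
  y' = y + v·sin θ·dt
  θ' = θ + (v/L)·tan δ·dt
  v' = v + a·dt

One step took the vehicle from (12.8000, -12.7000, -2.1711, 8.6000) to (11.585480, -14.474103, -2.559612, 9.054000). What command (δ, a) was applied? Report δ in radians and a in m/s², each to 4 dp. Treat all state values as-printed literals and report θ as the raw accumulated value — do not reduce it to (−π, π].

δ = -0.3468, a = 1.8160

a = (v'−v)/dt = (0.454000)/0.25 = 1.8160
Δθ = θ'−θ = -0.388512;  (v·dt/L) = 8.6000·0.25/2.0 = 1.075000
tan δ = Δθ·L/(v·dt) = -0.361407  →  δ = -0.3468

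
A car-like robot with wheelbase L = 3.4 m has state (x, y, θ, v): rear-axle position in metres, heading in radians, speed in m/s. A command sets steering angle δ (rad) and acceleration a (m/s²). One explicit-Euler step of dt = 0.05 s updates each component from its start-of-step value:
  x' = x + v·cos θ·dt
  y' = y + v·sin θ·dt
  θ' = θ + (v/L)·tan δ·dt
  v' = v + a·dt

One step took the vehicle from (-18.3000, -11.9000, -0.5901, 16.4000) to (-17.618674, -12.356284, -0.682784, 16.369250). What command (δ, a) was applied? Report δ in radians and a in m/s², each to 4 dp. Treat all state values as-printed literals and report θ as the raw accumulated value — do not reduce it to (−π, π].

a = (v'−v)/dt = (-0.030750)/0.05 = -0.6150
Δθ = θ'−θ = -0.092684;  (v·dt/L) = 16.4000·0.05/3.4 = 0.241176
tan δ = Δθ·L/(v·dt) = -0.384300  →  δ = -0.3669

δ = -0.3669, a = -0.6150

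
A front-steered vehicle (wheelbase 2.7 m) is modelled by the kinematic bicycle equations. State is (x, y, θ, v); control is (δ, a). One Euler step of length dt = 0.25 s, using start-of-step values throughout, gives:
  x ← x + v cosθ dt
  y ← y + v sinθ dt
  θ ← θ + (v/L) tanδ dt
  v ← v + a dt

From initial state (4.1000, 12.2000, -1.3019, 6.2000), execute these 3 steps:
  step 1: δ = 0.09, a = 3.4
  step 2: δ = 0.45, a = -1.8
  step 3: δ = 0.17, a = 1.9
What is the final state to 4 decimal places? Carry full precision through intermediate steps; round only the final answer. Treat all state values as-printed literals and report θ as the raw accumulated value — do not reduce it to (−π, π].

after step 1 (δ=0.09, a=3.4): (4.511785, 10.705700, -1.250093, 7.050000)
after step 2 (δ=0.45, a=-1.8): (5.067384, 9.033062, -0.934766, 6.600000)
after step 3 (δ=0.17, a=1.9): (6.047496, 7.705704, -0.829864, 7.075000)

(6.0475, 7.7057, -0.8299, 7.0750)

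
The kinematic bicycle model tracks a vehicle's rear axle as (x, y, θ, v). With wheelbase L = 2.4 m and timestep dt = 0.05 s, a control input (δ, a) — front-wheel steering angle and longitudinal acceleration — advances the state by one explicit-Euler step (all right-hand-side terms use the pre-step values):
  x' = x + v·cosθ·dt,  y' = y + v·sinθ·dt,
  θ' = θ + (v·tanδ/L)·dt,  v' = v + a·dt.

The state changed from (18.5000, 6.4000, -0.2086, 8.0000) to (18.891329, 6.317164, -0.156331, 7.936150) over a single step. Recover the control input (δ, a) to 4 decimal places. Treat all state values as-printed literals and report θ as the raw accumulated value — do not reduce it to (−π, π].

δ = 0.3039, a = -1.2770

a = (v'−v)/dt = (-0.063850)/0.05 = -1.2770
Δθ = θ'−θ = 0.052269;  (v·dt/L) = 8.0000·0.05/2.4 = 0.166667
tan δ = Δθ·L/(v·dt) = 0.313614  →  δ = 0.3039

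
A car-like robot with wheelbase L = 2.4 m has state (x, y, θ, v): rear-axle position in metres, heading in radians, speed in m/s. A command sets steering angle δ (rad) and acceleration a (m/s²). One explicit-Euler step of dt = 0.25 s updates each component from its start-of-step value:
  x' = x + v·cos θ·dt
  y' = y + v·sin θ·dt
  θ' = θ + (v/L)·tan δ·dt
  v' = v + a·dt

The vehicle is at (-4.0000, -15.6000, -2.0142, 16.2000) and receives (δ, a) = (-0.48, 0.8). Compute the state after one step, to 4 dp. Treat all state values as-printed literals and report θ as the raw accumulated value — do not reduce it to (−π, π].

x' = -4.0000 + 16.2000·cos(-2.0142)·0.25 = -5.7375
y' = -15.6000 + 16.2000·sin(-2.0142)·0.25 = -19.2584
θ' = -2.0142 + (16.2000/2.4)·tan(-0.48)·0.25 = -2.8927
v' = 16.2000 + 0.8000·0.25 = 16.4000

(-5.7375, -19.2584, -2.8927, 16.4000)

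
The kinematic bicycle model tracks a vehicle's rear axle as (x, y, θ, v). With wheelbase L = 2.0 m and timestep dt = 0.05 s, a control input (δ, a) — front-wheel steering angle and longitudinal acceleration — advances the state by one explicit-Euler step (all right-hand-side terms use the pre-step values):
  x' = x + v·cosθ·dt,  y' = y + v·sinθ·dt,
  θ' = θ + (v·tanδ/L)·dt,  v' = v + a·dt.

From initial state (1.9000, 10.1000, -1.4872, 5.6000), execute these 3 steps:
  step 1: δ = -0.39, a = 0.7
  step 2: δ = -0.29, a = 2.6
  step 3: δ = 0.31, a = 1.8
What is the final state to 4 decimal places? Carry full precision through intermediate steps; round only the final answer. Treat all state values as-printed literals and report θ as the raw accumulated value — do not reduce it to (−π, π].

(1.9261, 9.2511, -1.5406, 5.8550)

after step 1 (δ=-0.39, a=0.7): (1.923380, 9.820978, -1.544748, 5.635000)
after step 2 (δ=-0.29, a=2.6): (1.930718, 9.539323, -1.586787, 5.765000)
after step 3 (δ=0.31, a=1.8): (1.926109, 9.251110, -1.540619, 5.855000)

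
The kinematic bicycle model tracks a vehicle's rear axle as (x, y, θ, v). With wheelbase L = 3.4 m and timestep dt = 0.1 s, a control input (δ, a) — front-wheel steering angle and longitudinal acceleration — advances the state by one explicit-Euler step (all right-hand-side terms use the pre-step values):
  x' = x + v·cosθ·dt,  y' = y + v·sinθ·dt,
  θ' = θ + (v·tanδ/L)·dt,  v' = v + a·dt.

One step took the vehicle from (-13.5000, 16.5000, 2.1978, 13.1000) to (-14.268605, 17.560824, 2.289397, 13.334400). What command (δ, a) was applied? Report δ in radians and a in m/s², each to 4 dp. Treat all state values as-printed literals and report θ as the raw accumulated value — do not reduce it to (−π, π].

δ = 0.2334, a = 2.3440

a = (v'−v)/dt = (0.234400)/0.1 = 2.3440
Δθ = θ'−θ = 0.091597;  (v·dt/L) = 13.1000·0.1/3.4 = 0.385294
tan δ = Δθ·L/(v·dt) = 0.237733  →  δ = 0.2334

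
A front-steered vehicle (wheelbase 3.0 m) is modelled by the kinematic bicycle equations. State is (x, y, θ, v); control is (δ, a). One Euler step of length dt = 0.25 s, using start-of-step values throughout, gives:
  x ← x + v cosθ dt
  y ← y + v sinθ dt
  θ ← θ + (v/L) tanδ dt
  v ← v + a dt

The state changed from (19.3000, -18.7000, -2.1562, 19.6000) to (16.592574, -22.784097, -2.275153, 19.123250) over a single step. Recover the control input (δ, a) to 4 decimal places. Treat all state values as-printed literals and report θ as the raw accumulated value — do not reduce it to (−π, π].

δ = -0.0727, a = -1.9070

a = (v'−v)/dt = (-0.476750)/0.25 = -1.9070
Δθ = θ'−θ = -0.118953;  (v·dt/L) = 19.6000·0.25/3.0 = 1.633333
tan δ = Δθ·L/(v·dt) = -0.072828  →  δ = -0.0727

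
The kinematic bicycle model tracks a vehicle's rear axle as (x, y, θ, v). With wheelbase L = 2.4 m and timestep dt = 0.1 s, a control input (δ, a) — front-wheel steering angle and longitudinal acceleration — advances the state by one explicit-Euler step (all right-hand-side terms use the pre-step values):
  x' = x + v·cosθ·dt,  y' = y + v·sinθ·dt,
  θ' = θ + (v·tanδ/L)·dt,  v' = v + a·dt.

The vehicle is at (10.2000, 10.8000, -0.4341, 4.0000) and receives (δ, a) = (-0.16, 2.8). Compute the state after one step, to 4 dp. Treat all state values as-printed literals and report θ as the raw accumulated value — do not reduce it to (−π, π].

(10.5629, 10.6318, -0.4610, 4.2800)

x' = 10.2000 + 4.0000·cos(-0.4341)·0.1 = 10.5629
y' = 10.8000 + 4.0000·sin(-0.4341)·0.1 = 10.6318
θ' = -0.4341 + (4.0000/2.4)·tan(-0.16)·0.1 = -0.4610
v' = 4.0000 + 2.8000·0.1 = 4.2800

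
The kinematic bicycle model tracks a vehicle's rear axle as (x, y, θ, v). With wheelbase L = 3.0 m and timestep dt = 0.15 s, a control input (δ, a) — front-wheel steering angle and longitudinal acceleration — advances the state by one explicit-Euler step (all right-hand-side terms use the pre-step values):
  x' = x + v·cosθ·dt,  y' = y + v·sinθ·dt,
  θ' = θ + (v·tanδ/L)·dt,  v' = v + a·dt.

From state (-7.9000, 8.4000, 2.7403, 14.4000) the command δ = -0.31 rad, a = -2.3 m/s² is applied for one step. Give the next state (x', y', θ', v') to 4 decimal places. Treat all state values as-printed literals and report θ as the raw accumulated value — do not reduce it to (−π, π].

(-9.8884, 9.2437, 2.5097, 14.0550)

x' = -7.9000 + 14.4000·cos(2.7403)·0.15 = -9.8884
y' = 8.4000 + 14.4000·sin(2.7403)·0.15 = 9.2437
θ' = 2.7403 + (14.4000/3.0)·tan(-0.31)·0.15 = 2.5097
v' = 14.4000 − 2.3000·0.15 = 14.0550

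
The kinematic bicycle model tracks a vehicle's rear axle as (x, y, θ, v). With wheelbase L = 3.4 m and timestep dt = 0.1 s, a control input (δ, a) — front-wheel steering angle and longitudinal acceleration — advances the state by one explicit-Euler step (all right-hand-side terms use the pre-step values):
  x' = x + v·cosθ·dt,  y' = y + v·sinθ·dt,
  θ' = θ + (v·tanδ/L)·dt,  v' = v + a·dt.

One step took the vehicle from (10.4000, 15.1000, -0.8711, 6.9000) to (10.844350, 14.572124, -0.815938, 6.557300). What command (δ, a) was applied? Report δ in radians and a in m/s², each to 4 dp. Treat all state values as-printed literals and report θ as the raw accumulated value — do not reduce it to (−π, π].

δ = 0.2654, a = -3.4270

a = (v'−v)/dt = (-0.342700)/0.1 = -3.4270
Δθ = θ'−θ = 0.055162;  (v·dt/L) = 6.9000·0.1/3.4 = 0.202941
tan δ = Δθ·L/(v·dt) = 0.271813  →  δ = 0.2654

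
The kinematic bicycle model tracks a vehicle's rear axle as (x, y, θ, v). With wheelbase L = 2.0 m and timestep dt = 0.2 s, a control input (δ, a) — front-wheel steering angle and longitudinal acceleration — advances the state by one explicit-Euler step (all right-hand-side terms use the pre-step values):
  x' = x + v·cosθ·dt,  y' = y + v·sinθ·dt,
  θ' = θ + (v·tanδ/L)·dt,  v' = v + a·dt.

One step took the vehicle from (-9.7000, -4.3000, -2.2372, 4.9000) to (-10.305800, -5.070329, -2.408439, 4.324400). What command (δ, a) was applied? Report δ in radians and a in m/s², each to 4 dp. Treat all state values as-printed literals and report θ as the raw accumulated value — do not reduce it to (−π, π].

a = (v'−v)/dt = (-0.575600)/0.2 = -2.8780
Δθ = θ'−θ = -0.171239;  (v·dt/L) = 4.9000·0.2/2.0 = 0.490000
tan δ = Δθ·L/(v·dt) = -0.349467  →  δ = -0.3362

δ = -0.3362, a = -2.8780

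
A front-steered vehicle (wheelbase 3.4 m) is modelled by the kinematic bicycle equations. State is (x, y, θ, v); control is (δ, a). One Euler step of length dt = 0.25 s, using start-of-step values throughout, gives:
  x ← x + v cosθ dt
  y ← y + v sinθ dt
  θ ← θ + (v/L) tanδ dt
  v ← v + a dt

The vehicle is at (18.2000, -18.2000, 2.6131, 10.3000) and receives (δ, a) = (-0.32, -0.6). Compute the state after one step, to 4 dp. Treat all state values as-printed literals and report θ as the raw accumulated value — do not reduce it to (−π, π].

x' = 18.2000 + 10.3000·cos(2.6131)·0.25 = 15.9763
y' = -18.2000 + 10.3000·sin(2.6131)·0.25 = -16.9016
θ' = 2.6131 + (10.3000/3.4)·tan(-0.32)·0.25 = 2.3621
v' = 10.3000 − 0.6000·0.25 = 10.1500

(15.9763, -16.9016, 2.3621, 10.1500)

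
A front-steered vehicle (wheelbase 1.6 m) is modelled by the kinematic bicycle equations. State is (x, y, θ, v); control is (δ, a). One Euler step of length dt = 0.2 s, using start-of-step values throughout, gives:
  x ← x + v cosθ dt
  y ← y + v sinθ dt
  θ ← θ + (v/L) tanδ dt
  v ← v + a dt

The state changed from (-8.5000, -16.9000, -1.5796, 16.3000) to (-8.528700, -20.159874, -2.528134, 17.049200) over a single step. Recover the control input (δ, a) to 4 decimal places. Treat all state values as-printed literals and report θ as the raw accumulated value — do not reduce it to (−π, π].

a = (v'−v)/dt = (0.749200)/0.2 = 3.7460
Δθ = θ'−θ = -0.948534;  (v·dt/L) = 16.3000·0.2/1.6 = 2.037500
tan δ = Δθ·L/(v·dt) = -0.465538  →  δ = -0.4357

δ = -0.4357, a = 3.7460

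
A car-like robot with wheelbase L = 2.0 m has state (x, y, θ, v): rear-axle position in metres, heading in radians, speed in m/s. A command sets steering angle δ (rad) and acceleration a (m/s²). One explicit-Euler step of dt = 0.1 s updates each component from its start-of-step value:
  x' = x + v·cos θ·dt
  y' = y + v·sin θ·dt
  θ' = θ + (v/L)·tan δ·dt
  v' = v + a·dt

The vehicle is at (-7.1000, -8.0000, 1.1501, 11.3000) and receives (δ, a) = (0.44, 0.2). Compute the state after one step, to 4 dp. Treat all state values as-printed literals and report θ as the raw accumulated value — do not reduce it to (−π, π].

x' = -7.1000 + 11.3000·cos(1.1501)·0.1 = -6.6385
y' = -8.0000 + 11.3000·sin(1.1501)·0.1 = -6.9685
θ' = 1.1501 + (11.3000/2.0)·tan(0.44)·0.1 = 1.4161
v' = 11.3000 + 0.2000·0.1 = 11.3200

(-6.6385, -6.9685, 1.4161, 11.3200)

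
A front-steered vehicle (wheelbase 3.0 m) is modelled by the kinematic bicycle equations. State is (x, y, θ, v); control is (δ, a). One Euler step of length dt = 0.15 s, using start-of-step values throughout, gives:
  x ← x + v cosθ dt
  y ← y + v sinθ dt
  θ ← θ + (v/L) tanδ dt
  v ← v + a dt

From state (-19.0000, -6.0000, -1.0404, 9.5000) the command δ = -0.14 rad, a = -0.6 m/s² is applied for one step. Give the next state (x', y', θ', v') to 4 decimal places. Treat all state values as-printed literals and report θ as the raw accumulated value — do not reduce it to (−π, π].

x' = -19.0000 + 9.5000·cos(-1.0404)·0.15 = -18.2791
y' = -6.0000 + 9.5000·sin(-1.0404)·0.15 = -7.2292
θ' = -1.0404 + (9.5000/3.0)·tan(-0.14)·0.15 = -1.1073
v' = 9.5000 − 0.6000·0.15 = 9.4100

(-18.2791, -7.2292, -1.1073, 9.4100)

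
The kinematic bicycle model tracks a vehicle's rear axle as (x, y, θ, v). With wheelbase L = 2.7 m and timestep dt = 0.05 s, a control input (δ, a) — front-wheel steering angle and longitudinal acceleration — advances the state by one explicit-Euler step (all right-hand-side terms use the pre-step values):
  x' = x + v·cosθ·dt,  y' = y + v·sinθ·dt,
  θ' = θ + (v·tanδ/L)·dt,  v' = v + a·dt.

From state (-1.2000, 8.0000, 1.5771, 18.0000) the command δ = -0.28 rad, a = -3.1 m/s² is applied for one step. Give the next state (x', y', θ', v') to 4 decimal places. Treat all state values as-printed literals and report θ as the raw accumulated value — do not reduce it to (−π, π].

x' = -1.2000 + 18.0000·cos(1.5771)·0.05 = -1.2057
y' = 8.0000 + 18.0000·sin(1.5771)·0.05 = 8.9000
θ' = 1.5771 + (18.0000/2.7)·tan(-0.28)·0.05 = 1.4812
v' = 18.0000 − 3.1000·0.05 = 17.8450

(-1.2057, 8.9000, 1.4812, 17.8450)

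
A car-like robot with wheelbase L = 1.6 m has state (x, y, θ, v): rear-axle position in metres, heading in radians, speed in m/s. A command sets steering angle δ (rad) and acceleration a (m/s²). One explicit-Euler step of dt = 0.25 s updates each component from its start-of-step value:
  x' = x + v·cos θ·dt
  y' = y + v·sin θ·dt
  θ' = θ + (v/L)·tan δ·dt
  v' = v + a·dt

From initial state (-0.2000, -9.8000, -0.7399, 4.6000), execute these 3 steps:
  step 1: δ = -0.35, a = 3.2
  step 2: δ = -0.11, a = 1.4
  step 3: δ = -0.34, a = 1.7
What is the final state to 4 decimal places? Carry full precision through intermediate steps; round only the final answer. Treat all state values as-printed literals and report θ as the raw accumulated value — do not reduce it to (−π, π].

after step 1 (δ=-0.35, a=3.2): (0.649316, -10.575346, -1.002264, 5.400000)
after step 2 (δ=-0.11, a=1.4): (1.376150, -11.712981, -1.095453, 5.750000)
after step 3 (δ=-0.34, a=1.7): (2.034014, -12.991113, -1.413263, 6.175000)

(2.0340, -12.9911, -1.4133, 6.1750)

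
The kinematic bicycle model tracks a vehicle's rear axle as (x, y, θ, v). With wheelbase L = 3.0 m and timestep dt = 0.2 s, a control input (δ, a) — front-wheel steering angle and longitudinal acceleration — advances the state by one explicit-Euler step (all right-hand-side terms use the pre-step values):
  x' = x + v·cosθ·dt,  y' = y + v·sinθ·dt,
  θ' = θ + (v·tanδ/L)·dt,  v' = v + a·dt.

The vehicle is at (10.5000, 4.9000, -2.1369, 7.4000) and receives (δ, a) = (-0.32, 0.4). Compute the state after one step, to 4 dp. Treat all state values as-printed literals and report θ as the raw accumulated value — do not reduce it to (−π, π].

x' = 10.5000 + 7.4000·cos(-2.1369)·0.2 = 9.7062
y' = 4.9000 + 7.4000·sin(-2.1369)·0.2 = 3.6509
θ' = -2.1369 + (7.4000/3.0)·tan(-0.32)·0.2 = -2.3004
v' = 7.4000 + 0.4000·0.2 = 7.4800

(9.7062, 3.6509, -2.3004, 7.4800)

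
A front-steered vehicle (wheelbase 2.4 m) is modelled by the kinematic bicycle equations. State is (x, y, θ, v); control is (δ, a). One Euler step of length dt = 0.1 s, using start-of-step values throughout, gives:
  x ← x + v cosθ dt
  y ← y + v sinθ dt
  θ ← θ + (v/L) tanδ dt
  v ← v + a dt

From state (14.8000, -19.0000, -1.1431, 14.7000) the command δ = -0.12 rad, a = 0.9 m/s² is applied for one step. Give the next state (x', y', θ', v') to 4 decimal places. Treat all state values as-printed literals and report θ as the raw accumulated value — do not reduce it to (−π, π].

x' = 14.8000 + 14.7000·cos(-1.1431)·0.1 = 15.4097
y' = -19.0000 + 14.7000·sin(-1.1431)·0.1 = -20.3376
θ' = -1.1431 + (14.7000/2.4)·tan(-0.12)·0.1 = -1.2170
v' = 14.7000 + 0.9000·0.1 = 14.7900

(15.4097, -20.3376, -1.2170, 14.7900)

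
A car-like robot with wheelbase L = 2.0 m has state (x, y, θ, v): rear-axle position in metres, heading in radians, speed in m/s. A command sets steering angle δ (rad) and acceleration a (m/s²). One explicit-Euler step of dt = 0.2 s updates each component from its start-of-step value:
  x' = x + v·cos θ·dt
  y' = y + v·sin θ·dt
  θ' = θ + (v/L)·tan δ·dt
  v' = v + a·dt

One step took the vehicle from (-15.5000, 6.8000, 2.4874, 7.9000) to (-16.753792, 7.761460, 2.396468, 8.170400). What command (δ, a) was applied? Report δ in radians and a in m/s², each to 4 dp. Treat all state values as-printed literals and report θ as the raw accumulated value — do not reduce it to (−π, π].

δ = -0.1146, a = 1.3520

a = (v'−v)/dt = (0.270400)/0.2 = 1.3520
Δθ = θ'−θ = -0.090932;  (v·dt/L) = 7.9000·0.2/2.0 = 0.790000
tan δ = Δθ·L/(v·dt) = -0.115104  →  δ = -0.1146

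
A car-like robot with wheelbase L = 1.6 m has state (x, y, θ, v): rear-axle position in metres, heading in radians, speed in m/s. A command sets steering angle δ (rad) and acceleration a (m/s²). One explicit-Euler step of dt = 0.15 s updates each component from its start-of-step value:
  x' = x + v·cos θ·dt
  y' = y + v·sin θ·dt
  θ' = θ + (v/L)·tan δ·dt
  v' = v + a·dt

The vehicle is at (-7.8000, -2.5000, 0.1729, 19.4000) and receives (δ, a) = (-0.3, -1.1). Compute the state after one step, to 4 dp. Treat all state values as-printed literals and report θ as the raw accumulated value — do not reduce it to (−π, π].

(-4.9334, -1.9994, -0.3897, 19.2350)

x' = -7.8000 + 19.4000·cos(0.1729)·0.15 = -4.9334
y' = -2.5000 + 19.4000·sin(0.1729)·0.15 = -1.9994
θ' = 0.1729 + (19.4000/1.6)·tan(-0.3)·0.15 = -0.3897
v' = 19.4000 − 1.1000·0.15 = 19.2350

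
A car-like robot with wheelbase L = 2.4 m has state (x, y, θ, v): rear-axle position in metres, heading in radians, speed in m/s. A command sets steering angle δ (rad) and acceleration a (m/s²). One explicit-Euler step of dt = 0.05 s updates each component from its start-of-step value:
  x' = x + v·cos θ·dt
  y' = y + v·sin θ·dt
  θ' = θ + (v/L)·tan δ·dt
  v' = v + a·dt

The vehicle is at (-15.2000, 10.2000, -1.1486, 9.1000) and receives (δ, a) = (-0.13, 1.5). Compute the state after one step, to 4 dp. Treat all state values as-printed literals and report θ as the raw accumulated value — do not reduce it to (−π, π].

(-15.0136, 9.7850, -1.1734, 9.1750)

x' = -15.2000 + 9.1000·cos(-1.1486)·0.05 = -15.0136
y' = 10.2000 + 9.1000·sin(-1.1486)·0.05 = 9.7850
θ' = -1.1486 + (9.1000/2.4)·tan(-0.13)·0.05 = -1.1734
v' = 9.1000 + 1.5000·0.05 = 9.1750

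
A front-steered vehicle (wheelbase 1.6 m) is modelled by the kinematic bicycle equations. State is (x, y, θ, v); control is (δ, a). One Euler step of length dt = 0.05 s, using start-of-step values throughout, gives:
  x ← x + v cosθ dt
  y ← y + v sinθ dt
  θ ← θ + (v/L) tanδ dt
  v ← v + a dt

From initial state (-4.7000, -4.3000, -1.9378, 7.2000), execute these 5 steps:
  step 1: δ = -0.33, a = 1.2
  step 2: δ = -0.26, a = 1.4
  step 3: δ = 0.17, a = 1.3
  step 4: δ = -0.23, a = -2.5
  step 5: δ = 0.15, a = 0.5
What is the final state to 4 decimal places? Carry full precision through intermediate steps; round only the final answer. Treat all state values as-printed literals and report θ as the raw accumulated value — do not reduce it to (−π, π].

after step 1 (δ=-0.33, a=1.2): (-4.829175, -4.636026, -2.014868, 7.260000)
after step 2 (δ=-0.26, a=1.4): (-4.985127, -4.963819, -2.075222, 7.330000)
after step 3 (δ=0.17, a=1.3): (-5.162258, -5.284672, -2.035902, 7.395000)
after step 4 (δ=-0.23, a=-2.5): (-5.328098, -5.615145, -2.090011, 7.270000)
after step 5 (δ=0.15, a=0.5): (-5.508466, -5.930739, -2.055675, 7.295000)

(-5.5085, -5.9307, -2.0557, 7.2950)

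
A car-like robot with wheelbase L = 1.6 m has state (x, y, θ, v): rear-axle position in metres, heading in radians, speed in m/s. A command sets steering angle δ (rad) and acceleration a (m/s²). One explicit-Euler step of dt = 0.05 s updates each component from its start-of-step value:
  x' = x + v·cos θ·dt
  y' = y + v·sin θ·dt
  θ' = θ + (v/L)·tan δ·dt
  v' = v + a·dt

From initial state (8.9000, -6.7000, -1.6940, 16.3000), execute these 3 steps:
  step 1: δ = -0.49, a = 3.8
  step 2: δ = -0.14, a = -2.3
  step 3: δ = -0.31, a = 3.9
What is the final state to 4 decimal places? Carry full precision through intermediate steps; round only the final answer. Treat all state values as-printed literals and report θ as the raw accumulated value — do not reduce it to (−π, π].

(8.1137, -9.0008, -2.2022, 16.5700)

after step 1 (δ=-0.49, a=3.8): (8.799843, -7.508822, -1.965695, 16.490000)
after step 2 (δ=-0.14, a=-2.3): (8.482646, -8.269865, -2.038313, 16.375000)
after step 3 (δ=-0.31, a=3.9): (8.113659, -9.000755, -2.202231, 16.570000)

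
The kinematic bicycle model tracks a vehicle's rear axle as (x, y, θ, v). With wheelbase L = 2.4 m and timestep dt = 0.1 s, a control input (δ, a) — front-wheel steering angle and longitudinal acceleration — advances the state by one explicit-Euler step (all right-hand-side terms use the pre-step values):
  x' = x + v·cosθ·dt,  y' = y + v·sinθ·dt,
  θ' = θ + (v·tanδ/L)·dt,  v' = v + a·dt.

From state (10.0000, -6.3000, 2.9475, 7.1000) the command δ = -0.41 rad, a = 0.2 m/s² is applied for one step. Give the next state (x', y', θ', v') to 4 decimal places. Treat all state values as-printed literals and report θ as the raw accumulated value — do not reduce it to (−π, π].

x' = 10.0000 + 7.1000·cos(2.9475)·0.1 = 9.3033
y' = -6.3000 + 7.1000·sin(2.9475)·0.1 = -6.1631
θ' = 2.9475 + (7.1000/2.4)·tan(-0.41)·0.1 = 2.8189
v' = 7.1000 + 0.2000·0.1 = 7.1200

(9.3033, -6.1631, 2.8189, 7.1200)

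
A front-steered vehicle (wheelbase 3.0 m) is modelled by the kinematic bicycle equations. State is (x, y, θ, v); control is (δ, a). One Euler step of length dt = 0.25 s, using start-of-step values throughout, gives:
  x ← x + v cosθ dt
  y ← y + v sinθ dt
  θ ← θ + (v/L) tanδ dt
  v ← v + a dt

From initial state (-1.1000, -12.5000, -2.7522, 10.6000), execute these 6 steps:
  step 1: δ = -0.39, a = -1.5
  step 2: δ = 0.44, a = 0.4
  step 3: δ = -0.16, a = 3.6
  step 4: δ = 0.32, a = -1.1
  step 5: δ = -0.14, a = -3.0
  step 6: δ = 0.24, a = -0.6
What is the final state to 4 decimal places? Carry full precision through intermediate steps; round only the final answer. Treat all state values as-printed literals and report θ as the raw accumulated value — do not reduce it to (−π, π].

(-15.6813, -18.1392, -2.4636, 10.0500)

after step 1 (δ=-0.39, a=-1.5): (-3.551620, -13.506011, -3.115299, 10.225000)
after step 2 (δ=0.44, a=0.4): (-6.106987, -13.573217, -2.714154, 10.325000)
after step 3 (δ=-0.16, a=3.6): (-8.456003, -14.643251, -2.853008, 11.225000)
after step 4 (δ=0.32, a=-1.1): (-11.146208, -15.441898, -2.543021, 10.950000)
after step 5 (δ=-0.14, a=-3.0): (-13.407769, -16.984379, -2.671612, 10.200000)
after step 6 (δ=0.24, a=-0.6): (-15.681291, -18.139195, -2.463603, 10.050000)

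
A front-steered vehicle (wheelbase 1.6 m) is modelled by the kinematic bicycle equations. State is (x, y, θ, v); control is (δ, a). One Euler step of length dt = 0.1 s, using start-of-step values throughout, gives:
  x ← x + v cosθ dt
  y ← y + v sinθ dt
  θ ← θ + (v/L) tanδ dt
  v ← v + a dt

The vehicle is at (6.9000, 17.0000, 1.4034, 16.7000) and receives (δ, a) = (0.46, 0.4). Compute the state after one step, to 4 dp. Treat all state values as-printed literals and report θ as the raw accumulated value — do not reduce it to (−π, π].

x' = 6.9000 + 16.7000·cos(1.4034)·0.1 = 7.1782
y' = 17.0000 + 16.7000·sin(1.4034)·0.1 = 18.6467
θ' = 1.4034 + (16.7000/1.6)·tan(0.46)·0.1 = 1.9205
v' = 16.7000 + 0.4000·0.1 = 16.7400

(7.1782, 18.6467, 1.9205, 16.7400)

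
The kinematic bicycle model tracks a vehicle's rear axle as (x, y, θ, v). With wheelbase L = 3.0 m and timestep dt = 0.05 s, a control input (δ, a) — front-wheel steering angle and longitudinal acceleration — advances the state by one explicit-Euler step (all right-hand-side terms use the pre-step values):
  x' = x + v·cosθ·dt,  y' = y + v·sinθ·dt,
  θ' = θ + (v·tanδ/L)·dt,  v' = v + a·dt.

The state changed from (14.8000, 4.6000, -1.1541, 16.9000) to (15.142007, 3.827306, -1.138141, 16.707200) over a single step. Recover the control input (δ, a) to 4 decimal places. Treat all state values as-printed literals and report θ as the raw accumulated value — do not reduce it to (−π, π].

δ = 0.0566, a = -3.8560

a = (v'−v)/dt = (-0.192800)/0.05 = -3.8560
Δθ = θ'−θ = 0.015959;  (v·dt/L) = 16.9000·0.05/3.0 = 0.281667
tan δ = Δθ·L/(v·dt) = 0.056659  →  δ = 0.0566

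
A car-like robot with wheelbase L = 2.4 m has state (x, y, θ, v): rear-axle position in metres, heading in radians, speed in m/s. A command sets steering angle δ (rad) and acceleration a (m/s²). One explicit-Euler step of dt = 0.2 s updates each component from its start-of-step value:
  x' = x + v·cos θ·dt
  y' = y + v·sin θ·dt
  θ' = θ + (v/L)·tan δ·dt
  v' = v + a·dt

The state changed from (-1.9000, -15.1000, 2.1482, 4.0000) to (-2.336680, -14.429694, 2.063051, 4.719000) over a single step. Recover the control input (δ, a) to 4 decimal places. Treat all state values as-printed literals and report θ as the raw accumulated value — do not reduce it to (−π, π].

a = (v'−v)/dt = (0.719000)/0.2 = 3.5950
Δθ = θ'−θ = -0.085149;  (v·dt/L) = 4.0000·0.2/2.4 = 0.333333
tan δ = Δθ·L/(v·dt) = -0.255447  →  δ = -0.2501

δ = -0.2501, a = 3.5950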